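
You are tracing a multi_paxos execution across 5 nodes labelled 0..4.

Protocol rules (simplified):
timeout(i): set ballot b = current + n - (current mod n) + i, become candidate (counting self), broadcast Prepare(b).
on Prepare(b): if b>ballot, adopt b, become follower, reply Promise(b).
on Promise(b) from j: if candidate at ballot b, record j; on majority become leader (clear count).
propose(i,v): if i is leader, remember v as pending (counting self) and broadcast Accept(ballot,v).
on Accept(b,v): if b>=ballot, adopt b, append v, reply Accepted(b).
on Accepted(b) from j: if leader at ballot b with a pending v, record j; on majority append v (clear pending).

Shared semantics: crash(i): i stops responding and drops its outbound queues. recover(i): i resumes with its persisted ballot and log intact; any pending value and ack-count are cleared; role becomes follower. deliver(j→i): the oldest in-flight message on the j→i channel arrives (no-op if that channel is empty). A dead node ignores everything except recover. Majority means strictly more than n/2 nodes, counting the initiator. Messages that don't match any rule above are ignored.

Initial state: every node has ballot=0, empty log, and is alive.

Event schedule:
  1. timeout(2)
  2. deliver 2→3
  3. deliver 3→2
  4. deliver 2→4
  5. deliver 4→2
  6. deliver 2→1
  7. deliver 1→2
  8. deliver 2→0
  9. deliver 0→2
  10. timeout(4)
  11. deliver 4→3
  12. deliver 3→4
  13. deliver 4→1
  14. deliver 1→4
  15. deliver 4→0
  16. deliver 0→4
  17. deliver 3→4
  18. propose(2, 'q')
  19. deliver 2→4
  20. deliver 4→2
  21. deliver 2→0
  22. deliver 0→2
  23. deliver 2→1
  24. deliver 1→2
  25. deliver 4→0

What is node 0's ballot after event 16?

e1 timeout(2): 2[cand,b=7,-]
e2 deliver 2→3: 3[foll,b=7,-]
e3 deliver 3→2: ·
e4 deliver 2→4: 4[foll,b=7,-]
e5 deliver 4→2: 2[lead,b=7,-]
e6 deliver 2→1: 1[foll,b=7,-]
e7 deliver 1→2: ·
e8 deliver 2→0: 0[foll,b=7,-]
e9 deliver 0→2: ·
e10 timeout(4): 4[cand,b=14,-]
e11 deliver 4→3: 3[foll,b=14,-]
e12 deliver 3→4: ·
e13 deliver 4→1: 1[foll,b=14,-]
e14 deliver 1→4: 4[lead,b=14,-]
e15 deliver 4→0: 0[foll,b=14,-]
e16 deliver 0→4: ·

14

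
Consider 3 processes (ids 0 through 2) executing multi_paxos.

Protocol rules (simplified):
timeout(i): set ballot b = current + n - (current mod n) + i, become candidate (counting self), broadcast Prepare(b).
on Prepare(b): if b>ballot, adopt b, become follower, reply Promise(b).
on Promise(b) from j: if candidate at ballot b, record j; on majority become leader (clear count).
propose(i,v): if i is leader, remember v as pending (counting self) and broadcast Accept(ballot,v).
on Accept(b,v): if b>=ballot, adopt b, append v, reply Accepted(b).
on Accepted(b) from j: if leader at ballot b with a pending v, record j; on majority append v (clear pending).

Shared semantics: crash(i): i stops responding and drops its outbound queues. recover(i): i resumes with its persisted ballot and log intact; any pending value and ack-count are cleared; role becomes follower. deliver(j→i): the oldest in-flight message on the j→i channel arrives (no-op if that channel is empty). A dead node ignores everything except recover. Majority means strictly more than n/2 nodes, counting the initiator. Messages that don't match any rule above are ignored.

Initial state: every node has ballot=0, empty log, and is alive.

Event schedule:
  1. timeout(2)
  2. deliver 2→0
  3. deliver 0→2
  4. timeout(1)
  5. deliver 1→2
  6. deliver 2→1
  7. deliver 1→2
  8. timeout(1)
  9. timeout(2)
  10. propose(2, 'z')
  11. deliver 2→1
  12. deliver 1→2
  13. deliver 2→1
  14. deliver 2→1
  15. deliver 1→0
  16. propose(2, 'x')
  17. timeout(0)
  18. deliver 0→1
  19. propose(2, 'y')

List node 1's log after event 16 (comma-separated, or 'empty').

1. timeout(2):  <2:cand b5 ->
2. deliver 2→0:  <0:foll b5 ->
3. deliver 0→2:  <2:lead b5 ->
4. timeout(1):  <1:cand b4 ->
5. deliver 1→2:  nop
6. deliver 2→1:  <1:foll b5 ->
7. deliver 1→2:  nop
8. timeout(1):  <1:cand b7 ->
9. timeout(2):  <2:cand b8 ->
10. propose(2,'z'):  nop
11. deliver 2→1:  <1:foll b8 ->
12. deliver 1→2:  nop
13. deliver 2→1:  nop
14. deliver 2→1:  nop
15. deliver 1→0:  nop
16. propose(2,'x'):  nop

empty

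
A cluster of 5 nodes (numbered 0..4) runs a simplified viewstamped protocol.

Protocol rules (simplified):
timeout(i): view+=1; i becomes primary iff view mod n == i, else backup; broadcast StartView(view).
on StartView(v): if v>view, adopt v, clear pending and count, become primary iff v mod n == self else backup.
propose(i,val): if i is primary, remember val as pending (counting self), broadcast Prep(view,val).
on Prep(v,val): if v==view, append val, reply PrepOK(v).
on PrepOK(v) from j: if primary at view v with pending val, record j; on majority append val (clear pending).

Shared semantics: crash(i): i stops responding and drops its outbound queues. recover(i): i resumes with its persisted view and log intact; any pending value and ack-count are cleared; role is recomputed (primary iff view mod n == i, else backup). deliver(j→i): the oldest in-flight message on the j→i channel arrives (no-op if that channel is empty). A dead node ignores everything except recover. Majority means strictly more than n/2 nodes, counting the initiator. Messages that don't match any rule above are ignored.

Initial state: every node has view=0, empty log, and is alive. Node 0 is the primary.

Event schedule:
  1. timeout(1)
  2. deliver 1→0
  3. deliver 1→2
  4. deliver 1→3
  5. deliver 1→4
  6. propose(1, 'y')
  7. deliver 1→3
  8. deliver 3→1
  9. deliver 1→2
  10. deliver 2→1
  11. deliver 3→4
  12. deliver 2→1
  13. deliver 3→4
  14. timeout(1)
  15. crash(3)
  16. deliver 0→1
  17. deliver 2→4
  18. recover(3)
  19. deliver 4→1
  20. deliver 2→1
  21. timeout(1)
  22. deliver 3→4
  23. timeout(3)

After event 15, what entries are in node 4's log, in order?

empty

e1 timeout(1): 1[prim,v=1,-]
e2 deliver 1→0: 0[back,v=1,-]
e3 deliver 1→2: 2[back,v=1,-]
e4 deliver 1→3: 3[back,v=1,-]
e5 deliver 1→4: 4[back,v=1,-]
e6 propose(1,'y'): ·
e7 deliver 1→3: 3[back,v=1,y]
e8 deliver 3→1: ·
e9 deliver 1→2: 2[back,v=1,y]
e10 deliver 2→1: 1[prim,v=1,y]
e11 deliver 3→4: ·
e12 deliver 2→1: ·
e13 deliver 3→4: ·
e14 timeout(1): 1[back,v=2,y]
e15 crash(3): 3[✗back,v=1,y]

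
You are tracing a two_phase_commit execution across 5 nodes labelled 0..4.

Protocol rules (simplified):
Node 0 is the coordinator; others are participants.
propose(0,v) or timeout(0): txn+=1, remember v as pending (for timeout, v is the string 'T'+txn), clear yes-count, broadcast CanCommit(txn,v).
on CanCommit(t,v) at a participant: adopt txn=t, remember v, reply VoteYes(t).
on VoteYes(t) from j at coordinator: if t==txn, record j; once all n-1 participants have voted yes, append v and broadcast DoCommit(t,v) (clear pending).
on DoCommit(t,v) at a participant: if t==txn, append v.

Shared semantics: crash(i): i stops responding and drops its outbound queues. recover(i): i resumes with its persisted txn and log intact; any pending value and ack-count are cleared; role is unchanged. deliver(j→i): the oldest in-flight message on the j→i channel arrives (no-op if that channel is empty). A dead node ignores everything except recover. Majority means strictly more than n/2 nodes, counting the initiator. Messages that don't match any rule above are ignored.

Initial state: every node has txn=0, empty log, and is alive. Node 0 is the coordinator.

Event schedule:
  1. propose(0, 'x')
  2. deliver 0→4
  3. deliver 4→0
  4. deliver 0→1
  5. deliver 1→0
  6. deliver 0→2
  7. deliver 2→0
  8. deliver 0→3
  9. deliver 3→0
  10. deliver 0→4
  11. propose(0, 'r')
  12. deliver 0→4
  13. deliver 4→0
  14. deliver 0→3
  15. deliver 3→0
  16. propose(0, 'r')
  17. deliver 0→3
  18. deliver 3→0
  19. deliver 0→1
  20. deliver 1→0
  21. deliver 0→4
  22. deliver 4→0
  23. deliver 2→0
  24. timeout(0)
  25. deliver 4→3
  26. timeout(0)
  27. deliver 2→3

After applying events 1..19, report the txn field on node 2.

1

1. propose(0,'x'):  <0:coor t1 ->
2. deliver 0→4:  <4:part t1 ->
3. deliver 4→0:  nop
4. deliver 0→1:  <1:part t1 ->
5. deliver 1→0:  nop
6. deliver 0→2:  <2:part t1 ->
7. deliver 2→0:  nop
8. deliver 0→3:  <3:part t1 ->
9. deliver 3→0:  <0:coor t1 x>
10. deliver 0→4:  <4:part t1 x>
11. propose(0,'r'):  <0:coor t2 x>
12. deliver 0→4:  <4:part t2 x>
13. deliver 4→0:  nop
14. deliver 0→3:  <3:part t1 x>
15. deliver 3→0:  nop
16. propose(0,'r'):  <0:coor t3 x>
17. deliver 0→3:  <3:part t2 x>
18. deliver 3→0:  nop
19. deliver 0→1:  <1:part t1 x>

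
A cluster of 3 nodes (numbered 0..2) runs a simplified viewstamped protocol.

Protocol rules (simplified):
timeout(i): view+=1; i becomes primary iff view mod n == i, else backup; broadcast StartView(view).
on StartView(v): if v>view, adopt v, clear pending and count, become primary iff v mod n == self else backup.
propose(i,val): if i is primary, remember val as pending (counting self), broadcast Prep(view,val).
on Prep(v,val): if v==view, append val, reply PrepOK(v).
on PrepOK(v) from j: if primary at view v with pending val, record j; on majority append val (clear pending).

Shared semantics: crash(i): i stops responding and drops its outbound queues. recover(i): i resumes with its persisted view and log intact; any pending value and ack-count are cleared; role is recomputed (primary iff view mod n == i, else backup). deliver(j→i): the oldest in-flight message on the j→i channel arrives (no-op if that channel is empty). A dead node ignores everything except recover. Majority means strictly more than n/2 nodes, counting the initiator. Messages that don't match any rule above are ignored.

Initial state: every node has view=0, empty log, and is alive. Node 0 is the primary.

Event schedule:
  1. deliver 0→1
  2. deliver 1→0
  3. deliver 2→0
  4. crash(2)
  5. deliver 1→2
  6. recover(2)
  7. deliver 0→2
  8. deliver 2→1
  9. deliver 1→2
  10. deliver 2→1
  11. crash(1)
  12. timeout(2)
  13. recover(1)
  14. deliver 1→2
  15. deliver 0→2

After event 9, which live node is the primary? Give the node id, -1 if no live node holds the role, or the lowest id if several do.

0

[1] deliver 0→1 → ∅
[2] deliver 1→0 → ∅
[3] deliver 2→0 → ∅
[4] crash(2) → N2(✗back v0 [-])
[5] deliver 1→2 → ∅
[6] recover(2) → N2(back v0 [-])
[7] deliver 0→2 → ∅
[8] deliver 2→1 → ∅
[9] deliver 1→2 → ∅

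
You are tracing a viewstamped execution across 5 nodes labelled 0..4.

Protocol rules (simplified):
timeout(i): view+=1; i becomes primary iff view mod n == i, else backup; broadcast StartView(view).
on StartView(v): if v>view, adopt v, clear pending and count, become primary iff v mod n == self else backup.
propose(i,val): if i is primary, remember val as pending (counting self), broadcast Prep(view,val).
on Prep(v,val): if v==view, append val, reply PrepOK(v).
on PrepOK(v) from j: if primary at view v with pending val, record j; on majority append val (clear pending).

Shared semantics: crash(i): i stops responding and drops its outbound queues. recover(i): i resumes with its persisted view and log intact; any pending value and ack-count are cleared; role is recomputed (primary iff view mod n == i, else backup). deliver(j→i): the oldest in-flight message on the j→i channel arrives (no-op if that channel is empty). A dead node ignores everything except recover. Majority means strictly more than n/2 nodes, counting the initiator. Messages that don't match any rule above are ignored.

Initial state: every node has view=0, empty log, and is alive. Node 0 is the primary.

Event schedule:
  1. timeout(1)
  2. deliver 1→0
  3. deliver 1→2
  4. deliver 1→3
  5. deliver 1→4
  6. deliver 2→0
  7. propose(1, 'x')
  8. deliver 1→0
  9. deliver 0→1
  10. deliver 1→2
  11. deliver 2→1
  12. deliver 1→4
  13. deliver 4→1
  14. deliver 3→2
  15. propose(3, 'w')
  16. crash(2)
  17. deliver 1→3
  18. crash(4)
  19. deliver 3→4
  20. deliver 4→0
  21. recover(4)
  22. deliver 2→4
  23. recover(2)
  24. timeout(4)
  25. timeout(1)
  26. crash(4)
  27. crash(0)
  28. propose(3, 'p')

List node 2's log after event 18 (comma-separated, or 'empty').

[1] timeout(1) → N1(prim v1 [-])
[2] deliver 1→0 → N0(back v1 [-])
[3] deliver 1→2 → N2(back v1 [-])
[4] deliver 1→3 → N3(back v1 [-])
[5] deliver 1→4 → N4(back v1 [-])
[6] deliver 2→0 → ∅
[7] propose(1,'x') → ∅
[8] deliver 1→0 → N0(back v1 [x])
[9] deliver 0→1 → ∅
[10] deliver 1→2 → N2(back v1 [x])
[11] deliver 2→1 → N1(prim v1 [x])
[12] deliver 1→4 → N4(back v1 [x])
[13] deliver 4→1 → ∅
[14] deliver 3→2 → ∅
[15] propose(3,'w') → ∅
[16] crash(2) → N2(✗back v1 [x])
[17] deliver 1→3 → N3(back v1 [x])
[18] crash(4) → N4(✗back v1 [x])

x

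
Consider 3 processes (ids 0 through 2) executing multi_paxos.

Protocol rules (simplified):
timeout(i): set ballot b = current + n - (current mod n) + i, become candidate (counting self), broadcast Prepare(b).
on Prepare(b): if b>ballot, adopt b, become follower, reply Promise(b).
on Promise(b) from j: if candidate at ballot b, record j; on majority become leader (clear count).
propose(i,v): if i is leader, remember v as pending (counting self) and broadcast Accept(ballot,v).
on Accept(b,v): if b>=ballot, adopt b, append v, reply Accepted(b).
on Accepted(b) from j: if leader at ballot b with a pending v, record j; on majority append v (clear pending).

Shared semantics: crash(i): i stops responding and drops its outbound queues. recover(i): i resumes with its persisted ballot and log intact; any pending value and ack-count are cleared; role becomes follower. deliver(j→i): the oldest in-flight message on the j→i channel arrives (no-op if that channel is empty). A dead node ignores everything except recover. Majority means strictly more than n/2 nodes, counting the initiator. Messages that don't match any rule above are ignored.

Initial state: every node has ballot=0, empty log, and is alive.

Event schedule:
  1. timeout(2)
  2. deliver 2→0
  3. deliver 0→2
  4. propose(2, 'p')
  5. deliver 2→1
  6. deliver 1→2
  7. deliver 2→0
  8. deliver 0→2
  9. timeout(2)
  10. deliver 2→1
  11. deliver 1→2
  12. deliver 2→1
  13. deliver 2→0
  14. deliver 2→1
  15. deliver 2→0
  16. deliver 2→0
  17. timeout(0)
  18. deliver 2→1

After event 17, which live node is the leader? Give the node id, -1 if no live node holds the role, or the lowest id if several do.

-1

after 1 — timeout(2): n2:cand/b5/[-]
after 2 — deliver 2→0: n0:foll/b5/[-]
after 3 — deliver 0→2: n2:lead/b5/[-]
after 4 — propose(2,'p'): ·
after 5 — deliver 2→1: n1:foll/b5/[-]
after 6 — deliver 1→2: ·
after 7 — deliver 2→0: n0:foll/b5/[p]
after 8 — deliver 0→2: n2:lead/b5/[p]
after 9 — timeout(2): n2:cand/b8/[p]
after 10 — deliver 2→1: n1:foll/b5/[p]
after 11 — deliver 1→2: ·
after 12 — deliver 2→1: n1:foll/b8/[p]
after 13 — deliver 2→0: n0:foll/b8/[p]
after 14 — deliver 2→1: ·
after 15 — deliver 2→0: ·
after 16 — deliver 2→0: ·
after 17 — timeout(0): n0:cand/b9/[p]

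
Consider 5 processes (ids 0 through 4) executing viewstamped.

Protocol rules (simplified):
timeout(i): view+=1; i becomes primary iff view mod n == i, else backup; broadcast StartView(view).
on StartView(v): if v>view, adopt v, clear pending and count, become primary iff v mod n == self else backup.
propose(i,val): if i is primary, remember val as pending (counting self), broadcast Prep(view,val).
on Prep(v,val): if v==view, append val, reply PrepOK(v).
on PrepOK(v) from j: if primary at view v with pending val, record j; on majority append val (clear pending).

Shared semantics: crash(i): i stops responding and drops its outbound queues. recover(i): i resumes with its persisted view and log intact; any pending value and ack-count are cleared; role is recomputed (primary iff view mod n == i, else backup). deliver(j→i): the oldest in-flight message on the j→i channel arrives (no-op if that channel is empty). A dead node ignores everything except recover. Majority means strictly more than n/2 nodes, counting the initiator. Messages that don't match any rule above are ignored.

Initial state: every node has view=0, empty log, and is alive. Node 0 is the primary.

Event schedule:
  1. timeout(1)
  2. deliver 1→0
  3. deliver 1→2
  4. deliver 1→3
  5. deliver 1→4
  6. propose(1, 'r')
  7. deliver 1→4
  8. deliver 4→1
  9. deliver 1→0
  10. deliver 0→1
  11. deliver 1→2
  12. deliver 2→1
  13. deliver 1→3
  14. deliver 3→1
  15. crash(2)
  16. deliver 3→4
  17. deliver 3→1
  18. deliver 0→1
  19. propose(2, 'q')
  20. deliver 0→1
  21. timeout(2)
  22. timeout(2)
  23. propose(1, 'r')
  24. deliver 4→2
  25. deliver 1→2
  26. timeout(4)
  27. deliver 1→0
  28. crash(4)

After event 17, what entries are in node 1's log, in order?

[1] timeout(1) → N1(prim v1 [-])
[2] deliver 1→0 → N0(back v1 [-])
[3] deliver 1→2 → N2(back v1 [-])
[4] deliver 1→3 → N3(back v1 [-])
[5] deliver 1→4 → N4(back v1 [-])
[6] propose(1,'r') → ∅
[7] deliver 1→4 → N4(back v1 [r])
[8] deliver 4→1 → ∅
[9] deliver 1→0 → N0(back v1 [r])
[10] deliver 0→1 → N1(prim v1 [r])
[11] deliver 1→2 → N2(back v1 [r])
[12] deliver 2→1 → ∅
[13] deliver 1→3 → N3(back v1 [r])
[14] deliver 3→1 → ∅
[15] crash(2) → N2(✗back v1 [r])
[16] deliver 3→4 → ∅
[17] deliver 3→1 → ∅

r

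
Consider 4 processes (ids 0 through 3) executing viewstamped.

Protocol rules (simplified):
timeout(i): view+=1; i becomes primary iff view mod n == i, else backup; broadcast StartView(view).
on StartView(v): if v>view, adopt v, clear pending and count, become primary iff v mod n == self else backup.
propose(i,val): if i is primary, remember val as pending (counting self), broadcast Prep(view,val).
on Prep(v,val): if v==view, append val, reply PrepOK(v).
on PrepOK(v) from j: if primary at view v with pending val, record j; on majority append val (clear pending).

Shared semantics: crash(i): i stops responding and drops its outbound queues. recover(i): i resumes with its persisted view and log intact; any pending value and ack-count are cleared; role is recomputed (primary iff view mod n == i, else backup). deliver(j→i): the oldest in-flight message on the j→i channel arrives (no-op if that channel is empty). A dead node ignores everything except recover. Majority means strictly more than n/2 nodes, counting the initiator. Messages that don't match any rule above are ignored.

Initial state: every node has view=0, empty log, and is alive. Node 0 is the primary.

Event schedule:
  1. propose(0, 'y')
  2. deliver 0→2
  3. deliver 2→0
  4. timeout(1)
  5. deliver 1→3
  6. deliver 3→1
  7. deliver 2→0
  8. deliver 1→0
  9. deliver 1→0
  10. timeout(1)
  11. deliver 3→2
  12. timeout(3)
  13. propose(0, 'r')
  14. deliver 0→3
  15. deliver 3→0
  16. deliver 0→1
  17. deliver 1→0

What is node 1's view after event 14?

1. propose(0,'y'):  nop
2. deliver 0→2:  <2:back v0 y>
3. deliver 2→0:  nop
4. timeout(1):  <1:prim v1 ->
5. deliver 1→3:  <3:back v1 ->
6. deliver 3→1:  nop
7. deliver 2→0:  nop
8. deliver 1→0:  <0:back v1 ->
9. deliver 1→0:  nop
10. timeout(1):  <1:back v2 ->
11. deliver 3→2:  nop
12. timeout(3):  <3:back v2 ->
13. propose(0,'r'):  nop
14. deliver 0→3:  nop

2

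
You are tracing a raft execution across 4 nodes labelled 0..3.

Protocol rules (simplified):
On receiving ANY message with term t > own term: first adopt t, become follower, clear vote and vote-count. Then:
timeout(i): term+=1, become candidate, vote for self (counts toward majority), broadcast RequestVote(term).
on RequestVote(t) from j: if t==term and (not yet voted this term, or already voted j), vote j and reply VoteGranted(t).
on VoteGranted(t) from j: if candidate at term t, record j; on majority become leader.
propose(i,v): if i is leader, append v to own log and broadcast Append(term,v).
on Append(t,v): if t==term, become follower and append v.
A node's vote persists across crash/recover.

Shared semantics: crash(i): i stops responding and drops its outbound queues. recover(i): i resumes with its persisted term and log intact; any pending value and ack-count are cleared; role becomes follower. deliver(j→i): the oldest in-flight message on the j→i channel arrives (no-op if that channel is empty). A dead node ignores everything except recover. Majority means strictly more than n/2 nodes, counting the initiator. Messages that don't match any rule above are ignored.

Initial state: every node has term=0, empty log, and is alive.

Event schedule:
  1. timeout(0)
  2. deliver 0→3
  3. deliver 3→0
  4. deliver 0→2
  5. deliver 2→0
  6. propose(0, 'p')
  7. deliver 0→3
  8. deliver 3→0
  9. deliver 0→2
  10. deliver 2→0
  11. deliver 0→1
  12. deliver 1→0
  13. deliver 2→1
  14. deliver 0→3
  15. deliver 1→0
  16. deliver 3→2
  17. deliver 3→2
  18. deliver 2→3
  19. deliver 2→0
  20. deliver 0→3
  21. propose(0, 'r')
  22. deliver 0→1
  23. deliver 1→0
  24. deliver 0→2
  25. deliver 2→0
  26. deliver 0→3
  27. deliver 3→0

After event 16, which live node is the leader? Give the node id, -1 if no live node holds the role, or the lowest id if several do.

0

[1] timeout(0) → N0(cand t1 [-])
[2] deliver 0→3 → N3(foll t1 [-])
[3] deliver 3→0 → ∅
[4] deliver 0→2 → N2(foll t1 [-])
[5] deliver 2→0 → N0(lead t1 [-])
[6] propose(0,'p') → N0(lead t1 [p])
[7] deliver 0→3 → N3(foll t1 [p])
[8] deliver 3→0 → ∅
[9] deliver 0→2 → N2(foll t1 [p])
[10] deliver 2→0 → ∅
[11] deliver 0→1 → N1(foll t1 [-])
[12] deliver 1→0 → ∅
[13] deliver 2→1 → ∅
[14] deliver 0→3 → ∅
[15] deliver 1→0 → ∅
[16] deliver 3→2 → ∅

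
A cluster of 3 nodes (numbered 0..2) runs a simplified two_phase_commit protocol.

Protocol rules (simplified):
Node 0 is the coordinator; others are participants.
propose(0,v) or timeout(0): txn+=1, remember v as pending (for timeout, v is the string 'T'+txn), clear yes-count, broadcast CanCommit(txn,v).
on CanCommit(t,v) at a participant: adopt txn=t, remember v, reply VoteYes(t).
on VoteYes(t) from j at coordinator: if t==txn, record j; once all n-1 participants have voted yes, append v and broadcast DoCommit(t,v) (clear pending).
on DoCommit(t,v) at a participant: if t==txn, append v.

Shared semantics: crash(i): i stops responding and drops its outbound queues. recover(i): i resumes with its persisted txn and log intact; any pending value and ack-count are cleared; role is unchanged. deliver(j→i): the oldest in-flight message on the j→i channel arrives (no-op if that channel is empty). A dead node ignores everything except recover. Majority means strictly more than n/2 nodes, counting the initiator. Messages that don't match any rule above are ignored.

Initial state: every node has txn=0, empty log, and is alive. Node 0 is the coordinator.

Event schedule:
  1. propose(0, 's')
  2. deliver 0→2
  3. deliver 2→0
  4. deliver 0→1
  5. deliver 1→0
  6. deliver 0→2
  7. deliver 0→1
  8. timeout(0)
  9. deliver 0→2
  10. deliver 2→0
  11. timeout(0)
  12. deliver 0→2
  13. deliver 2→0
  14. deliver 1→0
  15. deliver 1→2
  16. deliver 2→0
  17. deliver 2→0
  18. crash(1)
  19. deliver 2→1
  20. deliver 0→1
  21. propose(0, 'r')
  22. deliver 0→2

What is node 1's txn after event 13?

1. propose(0,'s'):  <0:coor t1 ->
2. deliver 0→2:  <2:part t1 ->
3. deliver 2→0:  nop
4. deliver 0→1:  <1:part t1 ->
5. deliver 1→0:  <0:coor t1 s>
6. deliver 0→2:  <2:part t1 s>
7. deliver 0→1:  <1:part t1 s>
8. timeout(0):  <0:coor t2 s>
9. deliver 0→2:  <2:part t2 s>
10. deliver 2→0:  nop
11. timeout(0):  <0:coor t3 s>
12. deliver 0→2:  <2:part t3 s>
13. deliver 2→0:  nop

1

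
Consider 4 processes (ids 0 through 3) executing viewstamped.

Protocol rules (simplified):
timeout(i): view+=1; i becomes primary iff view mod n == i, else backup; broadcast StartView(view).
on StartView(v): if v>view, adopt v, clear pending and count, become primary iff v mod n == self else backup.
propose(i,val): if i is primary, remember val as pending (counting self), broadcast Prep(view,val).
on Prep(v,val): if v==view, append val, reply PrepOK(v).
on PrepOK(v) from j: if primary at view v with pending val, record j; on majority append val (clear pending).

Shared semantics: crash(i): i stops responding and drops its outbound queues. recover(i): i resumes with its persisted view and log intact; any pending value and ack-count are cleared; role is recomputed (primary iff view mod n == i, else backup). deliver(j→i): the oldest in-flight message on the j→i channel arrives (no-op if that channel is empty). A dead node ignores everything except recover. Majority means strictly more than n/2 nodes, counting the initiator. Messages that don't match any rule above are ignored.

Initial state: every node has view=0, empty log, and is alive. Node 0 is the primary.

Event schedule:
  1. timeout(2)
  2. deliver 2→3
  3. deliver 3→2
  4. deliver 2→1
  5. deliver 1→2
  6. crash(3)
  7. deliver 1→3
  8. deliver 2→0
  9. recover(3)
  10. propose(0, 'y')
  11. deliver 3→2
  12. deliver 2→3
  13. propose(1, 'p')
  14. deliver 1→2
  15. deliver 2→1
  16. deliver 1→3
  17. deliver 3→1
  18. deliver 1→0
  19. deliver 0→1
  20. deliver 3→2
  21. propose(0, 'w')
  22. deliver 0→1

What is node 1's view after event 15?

e1 timeout(2): 2[back,v=1,-]
e2 deliver 2→3: 3[back,v=1,-]
e3 deliver 3→2: ·
e4 deliver 2→1: 1[prim,v=1,-]
e5 deliver 1→2: ·
e6 crash(3): 3[✗back,v=1,-]
e7 deliver 1→3: ·
e8 deliver 2→0: 0[back,v=1,-]
e9 recover(3): 3[back,v=1,-]
e10 propose(0,'y'): ·
e11 deliver 3→2: ·
e12 deliver 2→3: ·
e13 propose(1,'p'): ·
e14 deliver 1→2: 2[back,v=1,p]
e15 deliver 2→1: ·

1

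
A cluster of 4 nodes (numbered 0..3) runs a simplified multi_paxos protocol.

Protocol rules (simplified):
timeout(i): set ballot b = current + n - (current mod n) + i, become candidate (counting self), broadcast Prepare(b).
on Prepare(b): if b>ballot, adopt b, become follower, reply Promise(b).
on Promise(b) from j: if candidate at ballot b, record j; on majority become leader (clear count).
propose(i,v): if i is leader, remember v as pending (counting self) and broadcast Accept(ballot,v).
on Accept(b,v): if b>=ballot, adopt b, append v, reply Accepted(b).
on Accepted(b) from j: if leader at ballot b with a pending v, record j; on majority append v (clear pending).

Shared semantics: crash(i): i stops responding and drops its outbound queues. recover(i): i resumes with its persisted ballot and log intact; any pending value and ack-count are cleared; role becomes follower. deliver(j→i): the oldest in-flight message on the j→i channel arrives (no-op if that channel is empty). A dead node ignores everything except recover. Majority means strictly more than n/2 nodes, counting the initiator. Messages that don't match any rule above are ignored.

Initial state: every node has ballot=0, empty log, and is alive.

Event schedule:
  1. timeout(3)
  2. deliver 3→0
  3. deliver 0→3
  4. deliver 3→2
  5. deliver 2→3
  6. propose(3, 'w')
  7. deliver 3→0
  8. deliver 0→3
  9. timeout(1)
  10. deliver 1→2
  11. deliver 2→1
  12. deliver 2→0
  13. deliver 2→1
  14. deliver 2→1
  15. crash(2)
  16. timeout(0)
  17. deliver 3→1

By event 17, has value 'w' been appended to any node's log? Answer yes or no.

after 1 — timeout(3): n3:cand/b7/[-]
after 2 — deliver 3→0: n0:foll/b7/[-]
after 3 — deliver 0→3: ·
after 4 — deliver 3→2: n2:foll/b7/[-]
after 5 — deliver 2→3: n3:lead/b7/[-]
after 6 — propose(3,'w'): ·
after 7 — deliver 3→0: n0:foll/b7/[w]
after 8 — deliver 0→3: ·
after 9 — timeout(1): n1:cand/b5/[-]
after 10 — deliver 1→2: ·
after 11 — deliver 2→1: ·
after 12 — deliver 2→0: ·
after 13 — deliver 2→1: ·
after 14 — deliver 2→1: ·
after 15 — crash(2): n2:✗foll/b7/[-]
after 16 — timeout(0): n0:cand/b8/[w]
after 17 — deliver 3→1: n1:foll/b7/[-]

yes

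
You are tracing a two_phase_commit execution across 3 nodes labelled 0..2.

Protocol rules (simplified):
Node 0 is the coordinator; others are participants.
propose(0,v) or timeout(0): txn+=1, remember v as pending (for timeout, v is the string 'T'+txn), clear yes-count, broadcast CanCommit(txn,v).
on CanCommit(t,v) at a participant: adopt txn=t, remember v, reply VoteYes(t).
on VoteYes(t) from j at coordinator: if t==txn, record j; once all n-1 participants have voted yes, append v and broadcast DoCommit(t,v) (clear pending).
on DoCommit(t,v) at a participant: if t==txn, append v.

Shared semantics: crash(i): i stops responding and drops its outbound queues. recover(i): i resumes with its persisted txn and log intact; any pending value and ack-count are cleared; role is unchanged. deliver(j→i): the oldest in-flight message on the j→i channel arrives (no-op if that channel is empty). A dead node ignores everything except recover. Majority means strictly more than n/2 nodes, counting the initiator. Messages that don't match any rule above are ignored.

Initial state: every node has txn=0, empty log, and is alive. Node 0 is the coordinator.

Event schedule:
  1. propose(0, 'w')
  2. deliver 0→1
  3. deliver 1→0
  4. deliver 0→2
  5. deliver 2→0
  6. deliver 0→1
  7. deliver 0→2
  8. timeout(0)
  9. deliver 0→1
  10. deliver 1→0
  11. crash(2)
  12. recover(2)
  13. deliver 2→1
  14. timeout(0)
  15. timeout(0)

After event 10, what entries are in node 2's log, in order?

1. propose(0,'w'):  <0:coor t1 ->
2. deliver 0→1:  <1:part t1 ->
3. deliver 1→0:  nop
4. deliver 0→2:  <2:part t1 ->
5. deliver 2→0:  <0:coor t1 w>
6. deliver 0→1:  <1:part t1 w>
7. deliver 0→2:  <2:part t1 w>
8. timeout(0):  <0:coor t2 w>
9. deliver 0→1:  <1:part t2 w>
10. deliver 1→0:  nop

w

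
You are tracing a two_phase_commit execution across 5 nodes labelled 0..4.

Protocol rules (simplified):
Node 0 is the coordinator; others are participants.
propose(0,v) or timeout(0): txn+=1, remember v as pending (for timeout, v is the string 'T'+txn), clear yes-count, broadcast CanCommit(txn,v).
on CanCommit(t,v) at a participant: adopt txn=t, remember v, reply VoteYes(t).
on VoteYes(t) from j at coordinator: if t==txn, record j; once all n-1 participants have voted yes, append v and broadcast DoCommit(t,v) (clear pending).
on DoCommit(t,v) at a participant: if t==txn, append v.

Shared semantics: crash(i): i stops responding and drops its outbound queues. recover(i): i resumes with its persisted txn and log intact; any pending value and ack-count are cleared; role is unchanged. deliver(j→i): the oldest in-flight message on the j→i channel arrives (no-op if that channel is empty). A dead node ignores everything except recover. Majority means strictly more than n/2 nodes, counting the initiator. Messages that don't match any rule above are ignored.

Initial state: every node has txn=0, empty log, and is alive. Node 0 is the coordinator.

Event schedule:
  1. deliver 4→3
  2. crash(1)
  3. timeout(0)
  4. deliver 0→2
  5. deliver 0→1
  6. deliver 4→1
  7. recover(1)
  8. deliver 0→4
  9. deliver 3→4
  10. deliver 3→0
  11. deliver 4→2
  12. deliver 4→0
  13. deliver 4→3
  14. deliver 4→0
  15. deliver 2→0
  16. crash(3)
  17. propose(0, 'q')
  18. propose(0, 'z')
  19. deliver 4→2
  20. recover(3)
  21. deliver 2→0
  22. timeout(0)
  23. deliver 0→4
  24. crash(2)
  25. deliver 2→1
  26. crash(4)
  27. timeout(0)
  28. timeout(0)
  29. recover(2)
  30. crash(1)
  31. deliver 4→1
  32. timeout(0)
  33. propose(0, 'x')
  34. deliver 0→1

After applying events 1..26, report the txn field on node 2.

[1] deliver 4→3 → ∅
[2] crash(1) → N1(✗part t0 [-])
[3] timeout(0) → N0(coor t1 [-])
[4] deliver 0→2 → N2(part t1 [-])
[5] deliver 0→1 → ∅
[6] deliver 4→1 → ∅
[7] recover(1) → N1(part t0 [-])
[8] deliver 0→4 → N4(part t1 [-])
[9] deliver 3→4 → ∅
[10] deliver 3→0 → ∅
[11] deliver 4→2 → ∅
[12] deliver 4→0 → ∅
[13] deliver 4→3 → ∅
[14] deliver 4→0 → ∅
[15] deliver 2→0 → ∅
[16] crash(3) → N3(✗part t0 [-])
[17] propose(0,'q') → N0(coor t2 [-])
[18] propose(0,'z') → N0(coor t3 [-])
[19] deliver 4→2 → ∅
[20] recover(3) → N3(part t0 [-])
[21] deliver 2→0 → ∅
[22] timeout(0) → N0(coor t4 [-])
[23] deliver 0→4 → N4(part t2 [-])
[24] crash(2) → N2(✗part t1 [-])
[25] deliver 2→1 → ∅
[26] crash(4) → N4(✗part t2 [-])

1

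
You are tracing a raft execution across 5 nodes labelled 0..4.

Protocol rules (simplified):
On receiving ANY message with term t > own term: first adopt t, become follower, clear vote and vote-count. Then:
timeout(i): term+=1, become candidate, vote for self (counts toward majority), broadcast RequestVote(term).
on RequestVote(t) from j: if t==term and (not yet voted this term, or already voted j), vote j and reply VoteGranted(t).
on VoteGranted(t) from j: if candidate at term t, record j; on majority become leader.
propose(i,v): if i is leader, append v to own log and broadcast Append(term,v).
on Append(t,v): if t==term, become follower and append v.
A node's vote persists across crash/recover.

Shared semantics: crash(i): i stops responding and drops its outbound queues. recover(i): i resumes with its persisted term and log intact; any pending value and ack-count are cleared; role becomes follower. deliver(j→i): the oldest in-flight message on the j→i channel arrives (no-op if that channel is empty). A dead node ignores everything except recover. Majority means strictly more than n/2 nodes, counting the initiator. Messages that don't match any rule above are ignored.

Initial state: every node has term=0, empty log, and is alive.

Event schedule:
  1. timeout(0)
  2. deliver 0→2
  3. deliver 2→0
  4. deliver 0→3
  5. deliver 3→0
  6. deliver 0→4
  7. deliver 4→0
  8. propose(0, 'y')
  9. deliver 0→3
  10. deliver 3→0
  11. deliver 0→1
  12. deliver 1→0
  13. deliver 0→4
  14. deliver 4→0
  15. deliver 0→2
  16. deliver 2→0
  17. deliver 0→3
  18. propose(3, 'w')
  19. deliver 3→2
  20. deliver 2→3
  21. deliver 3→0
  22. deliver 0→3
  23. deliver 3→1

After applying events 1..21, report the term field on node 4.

1

step 1 timeout(0): 0={cand,t=1,log=-}
step 2 deliver 0→2: 2={foll,t=1,log=-}
step 3 deliver 2→0: —
step 4 deliver 0→3: 3={foll,t=1,log=-}
step 5 deliver 3→0: 0={lead,t=1,log=-}
step 6 deliver 0→4: 4={foll,t=1,log=-}
step 7 deliver 4→0: —
step 8 propose(0,'y'): 0={lead,t=1,log=y}
step 9 deliver 0→3: 3={foll,t=1,log=y}
step 10 deliver 3→0: —
step 11 deliver 0→1: 1={foll,t=1,log=-}
step 12 deliver 1→0: —
step 13 deliver 0→4: 4={foll,t=1,log=y}
step 14 deliver 4→0: —
step 15 deliver 0→2: 2={foll,t=1,log=y}
step 16 deliver 2→0: —
step 17 deliver 0→3: —
step 18 propose(3,'w'): —
step 19 deliver 3→2: —
step 20 deliver 2→3: —
step 21 deliver 3→0: —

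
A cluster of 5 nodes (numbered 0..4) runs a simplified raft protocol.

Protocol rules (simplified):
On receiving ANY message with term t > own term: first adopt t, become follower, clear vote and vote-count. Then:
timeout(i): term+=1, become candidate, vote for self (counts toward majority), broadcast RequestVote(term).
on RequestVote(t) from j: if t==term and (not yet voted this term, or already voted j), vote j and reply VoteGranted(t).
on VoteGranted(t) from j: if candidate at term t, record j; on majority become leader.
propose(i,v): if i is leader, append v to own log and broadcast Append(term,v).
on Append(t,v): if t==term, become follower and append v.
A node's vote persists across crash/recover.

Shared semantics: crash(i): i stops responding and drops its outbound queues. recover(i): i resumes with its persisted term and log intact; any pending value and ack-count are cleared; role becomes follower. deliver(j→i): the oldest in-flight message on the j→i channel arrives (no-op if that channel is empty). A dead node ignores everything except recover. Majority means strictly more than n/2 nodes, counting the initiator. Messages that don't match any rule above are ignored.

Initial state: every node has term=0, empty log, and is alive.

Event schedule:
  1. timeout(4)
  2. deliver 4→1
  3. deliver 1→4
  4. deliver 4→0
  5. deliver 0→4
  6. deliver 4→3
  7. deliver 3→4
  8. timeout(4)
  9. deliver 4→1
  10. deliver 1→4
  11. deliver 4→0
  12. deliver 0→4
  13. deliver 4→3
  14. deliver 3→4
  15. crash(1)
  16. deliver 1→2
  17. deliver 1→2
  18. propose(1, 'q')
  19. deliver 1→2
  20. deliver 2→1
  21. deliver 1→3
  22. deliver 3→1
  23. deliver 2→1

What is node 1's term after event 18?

2

step 1 timeout(4): 4={cand,t=1,log=-}
step 2 deliver 4→1: 1={foll,t=1,log=-}
step 3 deliver 1→4: —
step 4 deliver 4→0: 0={foll,t=1,log=-}
step 5 deliver 0→4: 4={lead,t=1,log=-}
step 6 deliver 4→3: 3={foll,t=1,log=-}
step 7 deliver 3→4: —
step 8 timeout(4): 4={cand,t=2,log=-}
step 9 deliver 4→1: 1={foll,t=2,log=-}
step 10 deliver 1→4: —
step 11 deliver 4→0: 0={foll,t=2,log=-}
step 12 deliver 0→4: 4={lead,t=2,log=-}
step 13 deliver 4→3: 3={foll,t=2,log=-}
step 14 deliver 3→4: —
step 15 crash(1): 1={✗foll,t=2,log=-}
step 16 deliver 1→2: —
step 17 deliver 1→2: —
step 18 propose(1,'q'): —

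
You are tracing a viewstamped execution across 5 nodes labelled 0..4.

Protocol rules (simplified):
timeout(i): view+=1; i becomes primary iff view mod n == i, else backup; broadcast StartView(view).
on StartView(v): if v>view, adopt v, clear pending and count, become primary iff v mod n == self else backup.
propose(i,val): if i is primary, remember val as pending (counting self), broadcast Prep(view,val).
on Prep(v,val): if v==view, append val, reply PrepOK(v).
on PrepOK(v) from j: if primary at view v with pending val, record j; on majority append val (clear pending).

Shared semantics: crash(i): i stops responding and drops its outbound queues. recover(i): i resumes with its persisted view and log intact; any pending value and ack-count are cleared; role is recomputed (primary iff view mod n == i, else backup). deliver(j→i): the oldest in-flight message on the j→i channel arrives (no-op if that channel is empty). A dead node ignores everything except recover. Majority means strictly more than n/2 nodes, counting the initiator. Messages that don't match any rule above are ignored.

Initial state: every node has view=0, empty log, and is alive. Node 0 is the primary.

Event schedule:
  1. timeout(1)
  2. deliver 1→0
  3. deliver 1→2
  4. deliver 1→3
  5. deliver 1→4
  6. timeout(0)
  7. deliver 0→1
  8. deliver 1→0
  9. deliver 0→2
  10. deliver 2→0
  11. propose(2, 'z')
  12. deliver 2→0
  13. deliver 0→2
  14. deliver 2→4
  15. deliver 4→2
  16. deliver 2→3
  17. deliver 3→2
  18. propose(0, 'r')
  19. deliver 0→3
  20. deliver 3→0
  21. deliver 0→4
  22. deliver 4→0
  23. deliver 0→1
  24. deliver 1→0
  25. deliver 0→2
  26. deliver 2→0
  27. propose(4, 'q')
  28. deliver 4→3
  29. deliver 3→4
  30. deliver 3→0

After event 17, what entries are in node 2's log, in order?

step 1 timeout(1): 1={prim,v=1,log=-}
step 2 deliver 1→0: 0={back,v=1,log=-}
step 3 deliver 1→2: 2={back,v=1,log=-}
step 4 deliver 1→3: 3={back,v=1,log=-}
step 5 deliver 1→4: 4={back,v=1,log=-}
step 6 timeout(0): 0={back,v=2,log=-}
step 7 deliver 0→1: 1={back,v=2,log=-}
step 8 deliver 1→0: —
step 9 deliver 0→2: 2={prim,v=2,log=-}
step 10 deliver 2→0: —
step 11 propose(2,'z'): —
step 12 deliver 2→0: 0={back,v=2,log=z}
step 13 deliver 0→2: —
step 14 deliver 2→4: —
step 15 deliver 4→2: —
step 16 deliver 2→3: —
step 17 deliver 3→2: —

empty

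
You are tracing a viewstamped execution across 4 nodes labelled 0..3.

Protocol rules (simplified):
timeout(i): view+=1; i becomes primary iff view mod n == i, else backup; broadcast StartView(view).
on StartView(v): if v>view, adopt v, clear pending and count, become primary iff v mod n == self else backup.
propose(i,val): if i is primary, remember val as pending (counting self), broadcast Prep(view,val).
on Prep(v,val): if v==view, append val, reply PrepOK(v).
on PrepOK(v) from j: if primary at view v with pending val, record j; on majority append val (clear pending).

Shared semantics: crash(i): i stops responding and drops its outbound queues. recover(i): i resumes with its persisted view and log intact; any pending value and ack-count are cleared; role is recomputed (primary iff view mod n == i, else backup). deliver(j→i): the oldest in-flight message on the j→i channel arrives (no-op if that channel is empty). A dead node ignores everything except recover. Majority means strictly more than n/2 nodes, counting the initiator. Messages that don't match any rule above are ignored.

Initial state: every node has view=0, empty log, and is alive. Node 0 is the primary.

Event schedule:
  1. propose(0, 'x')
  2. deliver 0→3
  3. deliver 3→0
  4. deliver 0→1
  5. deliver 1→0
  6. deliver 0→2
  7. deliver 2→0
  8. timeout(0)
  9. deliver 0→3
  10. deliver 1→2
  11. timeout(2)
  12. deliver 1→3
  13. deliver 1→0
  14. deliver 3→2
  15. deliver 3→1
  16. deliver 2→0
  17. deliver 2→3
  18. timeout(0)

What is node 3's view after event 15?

step 1 propose(0,'x'): —
step 2 deliver 0→3: 3={back,v=0,log=x}
step 3 deliver 3→0: —
step 4 deliver 0→1: 1={back,v=0,log=x}
step 5 deliver 1→0: 0={prim,v=0,log=x}
step 6 deliver 0→2: 2={back,v=0,log=x}
step 7 deliver 2→0: —
step 8 timeout(0): 0={back,v=1,log=x}
step 9 deliver 0→3: 3={back,v=1,log=x}
step 10 deliver 1→2: —
step 11 timeout(2): 2={back,v=1,log=x}
step 12 deliver 1→3: —
step 13 deliver 1→0: —
step 14 deliver 3→2: —
step 15 deliver 3→1: —

1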